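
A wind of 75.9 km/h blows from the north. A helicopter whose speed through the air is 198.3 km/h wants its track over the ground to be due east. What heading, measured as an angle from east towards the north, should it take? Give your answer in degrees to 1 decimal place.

The wind pushes perpendicular to the desired track; the heading must have a component into the wind equal to 75.9 km/h: 198.3 sin θ = 75.9.
sin θ = 0.3828, so θ = 22.504°.

22.5°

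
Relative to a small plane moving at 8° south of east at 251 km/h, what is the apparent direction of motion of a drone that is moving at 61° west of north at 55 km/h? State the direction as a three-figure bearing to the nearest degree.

Taking east as x and north as y: drone velocity = (-48.104, 26.665) km/h; small plane velocity = (248.557, -34.932) km/h.
Velocity of drone relative to small plane = (-48.104, 26.665) − (248.557, -34.932) = (-296.661, 61.597) km/h.
Bearing = atan2(-296.66, 61.60) = 281.73° clockwise from north.

282°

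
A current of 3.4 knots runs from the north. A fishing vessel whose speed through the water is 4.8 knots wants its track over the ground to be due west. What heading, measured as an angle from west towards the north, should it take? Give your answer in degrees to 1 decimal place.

The current pushes perpendicular to the desired track; the heading must have a component into the current equal to 3.4 knots: 4.8 sin θ = 3.4.
sin θ = 0.7083, so θ = 45.099°.

45.1°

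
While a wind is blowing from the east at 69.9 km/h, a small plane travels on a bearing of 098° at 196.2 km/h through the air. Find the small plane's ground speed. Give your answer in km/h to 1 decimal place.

127.4 km/h

Taking east as x and north as y: velocity relative to the air = (194.291, -27.306) km/h; the air relative to ground = (-69.900, 0.000) km/h.
Velocity relative to ground = (194.291, -27.306) + (-69.900, 0.000) = (124.391, -27.306) km/h.
Speed = |(124.391, -27.306)| = 127.352 km/h.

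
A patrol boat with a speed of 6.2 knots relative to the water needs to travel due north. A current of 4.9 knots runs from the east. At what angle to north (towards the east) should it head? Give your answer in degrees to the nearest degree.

The current pushes perpendicular to the desired track; the heading must have a component into the current equal to 4.9 knots: 6.2 sin θ = 4.9.
sin θ = 0.7903, so θ = 52.216°.

52°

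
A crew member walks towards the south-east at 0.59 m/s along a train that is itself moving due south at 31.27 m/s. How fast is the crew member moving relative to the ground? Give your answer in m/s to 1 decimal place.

31.7 m/s

Taking east as x and north as y: train velocity = (0.000, -31.270) m/s; crew member velocity relative to train = (0.417, -0.417) m/s.
Velocity relative to ground = (0.000, -31.270) + (0.417, -0.417) = (0.417, -31.687) m/s.
Speed = |(0.417, -31.687)| = 31.690 m/s.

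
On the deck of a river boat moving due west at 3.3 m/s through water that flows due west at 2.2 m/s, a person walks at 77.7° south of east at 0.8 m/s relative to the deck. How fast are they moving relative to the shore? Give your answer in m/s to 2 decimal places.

5.39 m/s

In east/north components (m/s): person relative to river boat = (0.170, -0.782); river boat relative to water = (-3.300, 0.000); water relative to ground = (-2.200, 0.000).
Sum = (-5.330, -0.782) m/s.
Speed = |(-5.330, -0.782)| = 5.387 m/s.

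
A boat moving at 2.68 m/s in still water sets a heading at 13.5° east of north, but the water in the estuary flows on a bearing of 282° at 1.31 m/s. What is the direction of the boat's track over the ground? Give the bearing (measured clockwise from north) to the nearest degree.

Taking east as x and north as y: velocity relative to the water = (0.626, 2.606) m/s; the water relative to ground = (-1.281, 0.272) m/s.
Velocity relative to ground = (0.626, 2.606) + (-1.281, 0.272) = (-0.656, 2.878) m/s.
Bearing = atan2(-0.66, 2.88) = 347.17° clockwise from north.

347°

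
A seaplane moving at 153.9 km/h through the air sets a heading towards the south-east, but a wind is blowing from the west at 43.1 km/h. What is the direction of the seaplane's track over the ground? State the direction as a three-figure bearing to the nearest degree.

126°

Taking east as x and north as y: velocity relative to the air = (108.824, -108.824) km/h; the air relative to ground = (43.100, 0.000) km/h.
Velocity relative to ground = (108.824, -108.824) + (43.100, 0.000) = (151.924, -108.824) km/h.
Bearing = atan2(151.92, -108.82) = 125.61° clockwise from north.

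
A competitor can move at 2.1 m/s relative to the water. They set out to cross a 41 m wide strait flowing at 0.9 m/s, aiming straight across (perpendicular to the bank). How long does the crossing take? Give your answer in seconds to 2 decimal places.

19.52 s

The component of the competitor's velocity perpendicular to the bank is 2.1 m/s.
The flow acts along the bank and has no component across it.
Time = 41 / 2.100 = 19.524 s.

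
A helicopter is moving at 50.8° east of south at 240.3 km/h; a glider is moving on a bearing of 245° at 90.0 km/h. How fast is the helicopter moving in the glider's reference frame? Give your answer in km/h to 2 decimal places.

290.98 km/h

Taking east as x and north as y: helicopter velocity = (186.219, -151.877) km/h; glider velocity = (-81.568, -38.036) km/h.
Velocity of helicopter relative to glider = (186.219, -151.877) − (-81.568, -38.036) = (267.787, -113.841) km/h.
Magnitude = |(267.787, -113.841)| = 290.980 km/h.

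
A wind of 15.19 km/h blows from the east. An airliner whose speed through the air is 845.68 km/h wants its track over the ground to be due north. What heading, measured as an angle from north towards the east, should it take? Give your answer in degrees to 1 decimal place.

The wind pushes perpendicular to the desired track; the heading must have a component into the wind equal to 15.19 km/h: 845.68 sin θ = 15.19.
sin θ = 0.0180, so θ = 1.029°.

1.0°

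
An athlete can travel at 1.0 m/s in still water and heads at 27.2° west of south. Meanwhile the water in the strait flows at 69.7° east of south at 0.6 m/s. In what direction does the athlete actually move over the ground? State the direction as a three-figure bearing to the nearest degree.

175°

Taking east as x and north as y: velocity relative to the water = (-0.457, -0.889) m/s; the water relative to ground = (0.563, -0.208) m/s.
Velocity relative to ground = (-0.457, -0.889) + (0.563, -0.208) = (0.106, -1.098) m/s.
Bearing = atan2(0.11, -1.10) = 174.50° clockwise from north.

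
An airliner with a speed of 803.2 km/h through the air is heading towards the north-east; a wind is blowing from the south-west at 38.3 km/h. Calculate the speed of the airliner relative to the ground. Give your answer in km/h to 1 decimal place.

841.5 km/h

Taking east as x and north as y: velocity relative to the air = (567.948, 567.948) km/h; the air relative to ground = (27.082, 27.082) km/h.
Velocity relative to ground = (567.948, 567.948) + (27.082, 27.082) = (595.030, 595.030) km/h.
Speed = |(595.030, 595.030)| = 841.500 km/h.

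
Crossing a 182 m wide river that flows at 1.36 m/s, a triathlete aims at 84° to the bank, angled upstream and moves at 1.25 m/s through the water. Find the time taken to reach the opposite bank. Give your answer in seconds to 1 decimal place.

The component of the triathlete's velocity perpendicular to the bank is 1.25 × sin 84° = 1.243 m/s.
Only the cross-stream component determines the crossing time; the current contributes nothing perpendicular to the bank.
Time = 182 / 1.243 = 146.402 s.

146.4 s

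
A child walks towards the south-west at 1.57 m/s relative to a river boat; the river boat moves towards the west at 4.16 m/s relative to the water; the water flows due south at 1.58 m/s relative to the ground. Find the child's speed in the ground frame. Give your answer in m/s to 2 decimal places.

5.92 m/s

In east/north components (m/s): child relative to river boat = (-1.110, -1.110); river boat relative to water = (-4.160, 0.000); water relative to ground = (0.000, -1.580).
Sum = (-5.270, -2.690) m/s.
Speed = |(-5.270, -2.690)| = 5.917 m/s.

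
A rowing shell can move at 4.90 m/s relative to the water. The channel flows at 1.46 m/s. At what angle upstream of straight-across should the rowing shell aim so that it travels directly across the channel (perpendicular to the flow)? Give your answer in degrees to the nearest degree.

17°

To cancel the current, the upstream component of the rowing shell's velocity must equal the flow: 4.90 sin θ = 1.46.
sin θ = 1.46 / 4.90 = 0.2980.
θ = arcsin(0.2980) = 17.335°.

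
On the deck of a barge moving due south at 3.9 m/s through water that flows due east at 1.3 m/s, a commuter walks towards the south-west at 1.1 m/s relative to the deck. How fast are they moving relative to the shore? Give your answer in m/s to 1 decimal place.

In east/north components (m/s): commuter relative to barge = (-0.778, -0.778); barge relative to water = (0.000, -3.900); water relative to ground = (1.300, 0.000).
Sum = (0.522, -4.678) m/s.
Speed = |(0.522, -4.678)| = 4.707 m/s.

4.7 m/s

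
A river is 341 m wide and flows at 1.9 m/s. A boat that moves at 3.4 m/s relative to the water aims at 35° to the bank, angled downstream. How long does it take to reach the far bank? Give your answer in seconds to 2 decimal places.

174.86 s

The component of the boat's velocity perpendicular to the bank is 3.4 × sin 35° = 1.950 m/s.
The flow acts along the bank and has no component across it.
Time = 341 / 1.950 = 174.857 s.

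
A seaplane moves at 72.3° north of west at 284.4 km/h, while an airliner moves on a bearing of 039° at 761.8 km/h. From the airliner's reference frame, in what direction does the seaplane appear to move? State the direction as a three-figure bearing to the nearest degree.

Taking east as x and north as y: seaplane velocity = (-86.467, 270.937) km/h; airliner velocity = (479.416, 592.030) km/h.
Velocity of seaplane relative to airliner = (-86.467, 270.937) − (479.416, 592.030) = (-565.883, -321.093) km/h.
Bearing = atan2(-565.88, -321.09) = 240.43° clockwise from north.

240°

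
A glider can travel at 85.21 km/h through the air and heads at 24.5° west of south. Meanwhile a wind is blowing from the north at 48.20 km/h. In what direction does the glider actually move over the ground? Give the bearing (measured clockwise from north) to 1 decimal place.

Taking east as x and north as y: velocity relative to the air = (-35.336, -77.538) km/h; the air relative to ground = (0.000, -48.200) km/h.
Velocity relative to ground = (-35.336, -77.538) + (0.000, -48.200) = (-35.336, -125.738) km/h.
Bearing = atan2(-35.34, -125.74) = 195.70° clockwise from north.

195.7°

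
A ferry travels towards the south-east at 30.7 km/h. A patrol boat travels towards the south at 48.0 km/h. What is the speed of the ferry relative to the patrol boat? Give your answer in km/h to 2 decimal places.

Taking east as x and north as y: ferry velocity = (21.708, -21.708) km/h; patrol boat velocity = (0.000, -48.000) km/h.
Velocity of ferry relative to patrol boat = (21.708, -21.708) − (0.000, -48.000) = (21.708, 26.292) km/h.
Magnitude = |(21.708, 26.292)| = 34.096 km/h.

34.10 km/h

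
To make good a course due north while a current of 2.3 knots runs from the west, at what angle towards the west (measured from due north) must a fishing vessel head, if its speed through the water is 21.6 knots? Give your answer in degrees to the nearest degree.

6°

The current pushes perpendicular to the desired track; the heading must have a component into the current equal to 2.3 knots: 21.6 sin θ = 2.3.
sin θ = 0.1065, so θ = 6.113°.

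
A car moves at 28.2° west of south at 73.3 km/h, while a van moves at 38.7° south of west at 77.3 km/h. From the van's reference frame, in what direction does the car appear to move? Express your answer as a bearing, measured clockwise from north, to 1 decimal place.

122.3°

Taking east as x and north as y: car velocity = (-34.638, -64.600) km/h; van velocity = (-60.327, -48.331) km/h.
Velocity of car relative to van = (-34.638, -64.600) − (-60.327, -48.331) = (25.689, -16.268) km/h.
Bearing = atan2(25.69, -16.27) = 122.34° clockwise from north.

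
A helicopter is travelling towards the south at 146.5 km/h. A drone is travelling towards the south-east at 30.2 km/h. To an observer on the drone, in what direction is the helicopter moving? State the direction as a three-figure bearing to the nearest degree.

190°

Taking east as x and north as y: helicopter velocity = (0.000, -146.500) km/h; drone velocity = (21.355, -21.355) km/h.
Velocity of helicopter relative to drone = (0.000, -146.500) − (21.355, -21.355) = (-21.355, -125.145) km/h.
Bearing = atan2(-21.35, -125.15) = 189.68° clockwise from north.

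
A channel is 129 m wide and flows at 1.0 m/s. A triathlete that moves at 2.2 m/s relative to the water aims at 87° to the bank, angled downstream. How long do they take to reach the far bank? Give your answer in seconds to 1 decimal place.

58.7 s

The component of the triathlete's velocity perpendicular to the bank is 2.2 × sin 87° = 2.197 m/s.
The current is parallel to the bank, so it does not affect the crossing time.
Time = 129 / 2.197 = 58.717 s.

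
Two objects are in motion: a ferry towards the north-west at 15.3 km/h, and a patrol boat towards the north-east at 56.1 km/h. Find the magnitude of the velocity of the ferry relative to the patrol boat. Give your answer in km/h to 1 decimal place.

58.1 km/h

Taking east as x and north as y: ferry velocity = (-10.819, 10.819) km/h; patrol boat velocity = (39.669, 39.669) km/h.
Velocity of ferry relative to patrol boat = (-10.819, 10.819) − (39.669, 39.669) = (-50.487, -28.850) km/h.
Magnitude = |(-50.487, -28.850)| = 58.149 km/h.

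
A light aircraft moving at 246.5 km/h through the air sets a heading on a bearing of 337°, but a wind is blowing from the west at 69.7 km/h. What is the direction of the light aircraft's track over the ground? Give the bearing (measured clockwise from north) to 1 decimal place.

353.3°

Taking east as x and north as y: velocity relative to the air = (-96.315, 226.904) km/h; the air relative to ground = (69.700, 0.000) km/h.
Velocity relative to ground = (-96.315, 226.904) + (69.700, 0.000) = (-26.615, 226.904) km/h.
Bearing = atan2(-26.62, 226.90) = 353.31° clockwise from north.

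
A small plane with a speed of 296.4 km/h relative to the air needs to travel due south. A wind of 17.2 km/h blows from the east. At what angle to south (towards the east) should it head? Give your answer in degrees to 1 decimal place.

3.3°

The wind pushes perpendicular to the desired track; the heading must have a component into the wind equal to 17.2 km/h: 296.4 sin θ = 17.2.
sin θ = 0.0580, so θ = 3.327°.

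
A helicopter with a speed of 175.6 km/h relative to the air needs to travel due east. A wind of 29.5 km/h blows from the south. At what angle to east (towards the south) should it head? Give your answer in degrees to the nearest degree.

The wind pushes perpendicular to the desired track; the heading must have a component into the wind equal to 29.5 km/h: 175.6 sin θ = 29.5.
sin θ = 0.1680, so θ = 9.671°.

10°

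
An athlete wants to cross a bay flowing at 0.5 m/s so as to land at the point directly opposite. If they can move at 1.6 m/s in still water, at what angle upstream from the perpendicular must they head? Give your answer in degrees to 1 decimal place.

18.2°

To cancel the current, the upstream component of the athlete's velocity must equal the flow: 1.6 sin θ = 0.5.
sin θ = 0.5 / 1.6 = 0.3125.
θ = arcsin(0.3125) = 18.210°.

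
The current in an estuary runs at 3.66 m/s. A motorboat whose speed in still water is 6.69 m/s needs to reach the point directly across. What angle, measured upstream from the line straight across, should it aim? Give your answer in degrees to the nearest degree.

To cancel the current, the upstream component of the motorboat's velocity must equal the flow: 6.69 sin θ = 3.66.
sin θ = 3.66 / 6.69 = 0.5471.
θ = arcsin(0.5471) = 33.167°.

33°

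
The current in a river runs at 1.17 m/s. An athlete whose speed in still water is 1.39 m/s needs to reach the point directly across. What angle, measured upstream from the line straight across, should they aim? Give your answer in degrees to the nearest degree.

To cancel the current, the upstream component of the athlete's velocity must equal the flow: 1.39 sin θ = 1.17.
sin θ = 1.17 / 1.39 = 0.8417.
θ = arcsin(0.8417) = 57.323°.

57°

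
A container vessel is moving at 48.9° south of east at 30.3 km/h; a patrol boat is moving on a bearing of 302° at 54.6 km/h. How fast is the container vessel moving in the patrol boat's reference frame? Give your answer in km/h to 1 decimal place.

Taking east as x and north as y: container vessel velocity = (19.918, -22.833) km/h; patrol boat velocity = (-46.303, 28.934) km/h.
Velocity of container vessel relative to patrol boat = (19.918, -22.833) − (-46.303, 28.934) = (66.222, -51.767) km/h.
Magnitude = |(66.222, -51.767)| = 84.054 km/h.

84.1 km/h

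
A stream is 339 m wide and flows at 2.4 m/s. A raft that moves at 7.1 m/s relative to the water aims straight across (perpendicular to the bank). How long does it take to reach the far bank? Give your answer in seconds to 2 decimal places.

47.75 s

The component of the raft's velocity perpendicular to the bank is 7.1 m/s.
Only the cross-stream component determines the crossing time; the current contributes nothing perpendicular to the bank.
Time = 339 / 7.100 = 47.746 s.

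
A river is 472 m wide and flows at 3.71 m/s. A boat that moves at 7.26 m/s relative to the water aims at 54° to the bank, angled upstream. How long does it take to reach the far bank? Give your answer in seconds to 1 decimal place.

The component of the boat's velocity perpendicular to the bank is 7.26 × sin 54° = 5.873 m/s.
Only the cross-stream component determines the crossing time; the current contributes nothing perpendicular to the bank.
Time = 472 / 5.873 = 80.361 s.

80.4 s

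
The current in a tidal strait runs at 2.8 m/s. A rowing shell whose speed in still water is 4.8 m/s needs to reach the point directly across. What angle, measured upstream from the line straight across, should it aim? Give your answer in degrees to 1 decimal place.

35.7°

To cancel the current, the upstream component of the rowing shell's velocity must equal the flow: 4.8 sin θ = 2.8.
sin θ = 2.8 / 4.8 = 0.5833.
θ = arcsin(0.5833) = 35.685°.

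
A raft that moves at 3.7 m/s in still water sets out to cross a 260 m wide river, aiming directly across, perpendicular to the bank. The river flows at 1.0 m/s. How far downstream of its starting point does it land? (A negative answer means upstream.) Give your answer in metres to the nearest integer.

Perpendicular speed = 3.700 m/s; crossing time = 260 / 3.700 = 70.270 s.
Net downstream speed = 1.000 m/s.
Drift = 1.000 × 70.270 = 70.270 m (downstream).

70 m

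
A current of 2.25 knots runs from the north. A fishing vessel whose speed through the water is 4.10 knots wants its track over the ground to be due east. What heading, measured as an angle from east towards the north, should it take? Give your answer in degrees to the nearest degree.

The current pushes perpendicular to the desired track; the heading must have a component into the current equal to 2.25 knots: 4.10 sin θ = 2.25.
sin θ = 0.5488, so θ = 33.283°.

33°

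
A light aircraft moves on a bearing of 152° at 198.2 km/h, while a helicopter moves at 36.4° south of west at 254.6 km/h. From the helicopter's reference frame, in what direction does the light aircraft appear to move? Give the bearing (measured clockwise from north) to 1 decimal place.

094.6°

Taking east as x and north as y: light aircraft velocity = (93.049, -175.000) km/h; helicopter velocity = (-204.926, -151.084) km/h.
Velocity of light aircraft relative to helicopter = (93.049, -175.000) − (-204.926, -151.084) = (297.975, -23.916) km/h.
Bearing = atan2(297.98, -23.92) = 94.59° clockwise from north.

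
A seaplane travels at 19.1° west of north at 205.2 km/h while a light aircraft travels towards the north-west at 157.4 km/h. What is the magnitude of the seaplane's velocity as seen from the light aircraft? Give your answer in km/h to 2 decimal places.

93.66 km/h

Taking east as x and north as y: seaplane velocity = (-67.145, 193.904) km/h; light aircraft velocity = (-111.299, 111.299) km/h.
Velocity of seaplane relative to light aircraft = (-67.145, 193.904) − (-111.299, 111.299) = (44.153, 82.605) km/h.
Magnitude = |(44.153, 82.605)| = 93.665 km/h.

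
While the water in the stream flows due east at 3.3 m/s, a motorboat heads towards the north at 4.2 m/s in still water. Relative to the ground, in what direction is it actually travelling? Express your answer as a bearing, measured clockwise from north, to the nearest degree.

038°

Taking east as x and north as y: velocity relative to the water = (0.000, 4.200) m/s; the water relative to ground = (3.300, 0.000) m/s.
Velocity relative to ground = (0.000, 4.200) + (3.300, 0.000) = (3.300, 4.200) m/s.
Bearing = atan2(3.30, 4.20) = 38.16° clockwise from north.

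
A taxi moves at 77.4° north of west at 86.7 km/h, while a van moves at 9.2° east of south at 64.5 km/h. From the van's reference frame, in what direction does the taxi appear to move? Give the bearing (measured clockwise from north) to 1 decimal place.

348.9°

Taking east as x and north as y: taxi velocity = (-18.913, 84.612) km/h; van velocity = (10.312, -63.670) km/h.
Velocity of taxi relative to van = (-18.913, 84.612) − (10.312, -63.670) = (-29.225, 148.282) km/h.
Bearing = atan2(-29.23, 148.28) = 348.85° clockwise from north.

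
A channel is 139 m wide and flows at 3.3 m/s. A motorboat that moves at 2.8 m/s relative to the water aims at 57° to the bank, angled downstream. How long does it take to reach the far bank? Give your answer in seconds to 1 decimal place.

The component of the motorboat's velocity perpendicular to the bank is 2.8 × sin 57° = 2.348 m/s.
The current is parallel to the bank, so it does not affect the crossing time.
Time = 139 / 2.348 = 59.192 s.

59.2 s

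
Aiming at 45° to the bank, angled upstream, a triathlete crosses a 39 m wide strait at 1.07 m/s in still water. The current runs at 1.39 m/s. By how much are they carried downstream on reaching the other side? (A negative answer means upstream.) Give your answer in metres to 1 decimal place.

32.6 m

Perpendicular speed = 0.757 m/s; crossing time = 39 / 0.757 = 51.546 s.
Net downstream speed = 0.633 m/s.
Drift = 0.633 × 51.546 = 32.649 m (downstream).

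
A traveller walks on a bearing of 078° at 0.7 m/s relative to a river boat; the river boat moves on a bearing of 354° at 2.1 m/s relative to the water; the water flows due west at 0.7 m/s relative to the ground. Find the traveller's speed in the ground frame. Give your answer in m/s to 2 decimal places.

2.25 m/s

In east/north components (m/s): traveller relative to river boat = (0.685, 0.146); river boat relative to water = (-0.220, 2.088); water relative to ground = (-0.700, 0.000).
Sum = (-0.235, 2.234) m/s.
Speed = |(-0.235, 2.234)| = 2.246 m/s.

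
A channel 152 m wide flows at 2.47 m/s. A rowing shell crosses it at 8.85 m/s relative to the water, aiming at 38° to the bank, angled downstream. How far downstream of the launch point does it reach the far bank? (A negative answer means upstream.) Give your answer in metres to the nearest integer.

263 m

Perpendicular speed = 5.449 m/s; crossing time = 152 / 5.449 = 27.897 s.
Net downstream speed = 9.444 m/s.
Drift = 9.444 × 27.897 = 263.457 m (downstream).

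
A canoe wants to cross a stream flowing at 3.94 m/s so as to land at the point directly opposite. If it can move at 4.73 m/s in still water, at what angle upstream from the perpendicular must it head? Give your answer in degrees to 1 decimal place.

56.4°

To cancel the current, the upstream component of the canoe's velocity must equal the flow: 4.73 sin θ = 3.94.
sin θ = 3.94 / 4.73 = 0.8330.
θ = arcsin(0.8330) = 56.406°.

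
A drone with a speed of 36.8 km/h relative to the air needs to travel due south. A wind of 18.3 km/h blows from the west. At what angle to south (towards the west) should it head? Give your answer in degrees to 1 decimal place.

The wind pushes perpendicular to the desired track; the heading must have a component into the wind equal to 18.3 km/h: 36.8 sin θ = 18.3.
sin θ = 0.4973, so θ = 29.820°.

29.8°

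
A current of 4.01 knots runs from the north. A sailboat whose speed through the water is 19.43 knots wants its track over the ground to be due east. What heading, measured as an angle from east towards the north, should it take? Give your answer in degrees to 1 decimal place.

11.9°

The current pushes perpendicular to the desired track; the heading must have a component into the current equal to 4.01 knots: 19.43 sin θ = 4.01.
sin θ = 0.2064, so θ = 11.910°.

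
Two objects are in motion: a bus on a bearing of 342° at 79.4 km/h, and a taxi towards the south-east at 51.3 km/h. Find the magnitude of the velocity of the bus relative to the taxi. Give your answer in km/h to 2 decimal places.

127.26 km/h

Taking east as x and north as y: bus velocity = (-24.536, 75.514) km/h; taxi velocity = (36.275, -36.275) km/h.
Velocity of bus relative to taxi = (-24.536, 75.514) − (36.275, -36.275) = (-60.811, 111.788) km/h.
Magnitude = |(-60.811, 111.788)| = 127.258 km/h.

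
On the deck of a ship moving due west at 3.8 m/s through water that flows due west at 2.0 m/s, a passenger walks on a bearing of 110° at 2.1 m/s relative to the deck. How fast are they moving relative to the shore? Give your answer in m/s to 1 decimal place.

3.9 m/s

In east/north components (m/s): passenger relative to ship = (1.973, -0.718); ship relative to water = (-3.800, 0.000); water relative to ground = (-2.000, 0.000).
Sum = (-3.827, -0.718) m/s.
Speed = |(-3.827, -0.718)| = 3.893 m/s.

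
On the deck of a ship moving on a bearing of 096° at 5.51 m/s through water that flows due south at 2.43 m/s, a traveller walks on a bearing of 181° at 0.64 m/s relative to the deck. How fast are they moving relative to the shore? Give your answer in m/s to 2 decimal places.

In east/north components (m/s): traveller relative to ship = (-0.011, -0.640); ship relative to water = (5.480, -0.576); water relative to ground = (0.000, -2.430).
Sum = (5.469, -3.646) m/s.
Speed = |(5.469, -3.646)| = 6.573 m/s.

6.57 m/s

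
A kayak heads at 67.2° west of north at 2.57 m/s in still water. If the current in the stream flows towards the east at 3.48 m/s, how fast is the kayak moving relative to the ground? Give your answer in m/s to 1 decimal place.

1.5 m/s

Taking east as x and north as y: velocity relative to the water = (-2.369, 0.996) m/s; the water relative to ground = (3.480, 0.000) m/s.
Velocity relative to ground = (-2.369, 0.996) + (3.480, 0.000) = (1.111, 0.996) m/s.
Speed = |(1.111, 0.996)| = 1.492 m/s.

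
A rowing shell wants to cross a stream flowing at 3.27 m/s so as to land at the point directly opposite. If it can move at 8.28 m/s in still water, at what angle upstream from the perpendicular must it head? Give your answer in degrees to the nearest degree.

To cancel the current, the upstream component of the rowing shell's velocity must equal the flow: 8.28 sin θ = 3.27.
sin θ = 3.27 / 8.28 = 0.3949.
θ = arcsin(0.3949) = 23.261°.

23°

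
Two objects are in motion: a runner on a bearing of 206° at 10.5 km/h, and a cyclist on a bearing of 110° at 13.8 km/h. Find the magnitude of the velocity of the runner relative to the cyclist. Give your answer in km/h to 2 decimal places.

Taking east as x and north as y: runner velocity = (-4.603, -9.437) km/h; cyclist velocity = (12.968, -4.720) km/h.
Velocity of runner relative to cyclist = (-4.603, -9.437) − (12.968, -4.720) = (-17.571, -4.717) km/h.
Magnitude = |(-17.571, -4.717)| = 18.193 km/h.

18.19 km/h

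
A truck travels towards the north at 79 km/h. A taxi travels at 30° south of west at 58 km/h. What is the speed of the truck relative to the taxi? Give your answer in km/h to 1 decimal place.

119.1 km/h

Taking east as x and north as y: truck velocity = (0.000, 79.000) km/h; taxi velocity = (-50.229, -29.000) km/h.
Velocity of truck relative to taxi = (0.000, 79.000) − (-50.229, -29.000) = (50.229, 108.000) km/h.
Magnitude = |(50.229, 108.000)| = 119.109 km/h.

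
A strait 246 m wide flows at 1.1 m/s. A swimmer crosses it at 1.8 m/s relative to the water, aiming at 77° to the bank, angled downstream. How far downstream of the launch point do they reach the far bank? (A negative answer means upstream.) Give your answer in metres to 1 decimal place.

Perpendicular speed = 1.754 m/s; crossing time = 246 / 1.754 = 140.262 s.
Net downstream speed = 1.505 m/s.
Drift = 1.505 × 140.262 = 211.081 m (downstream).

211.1 m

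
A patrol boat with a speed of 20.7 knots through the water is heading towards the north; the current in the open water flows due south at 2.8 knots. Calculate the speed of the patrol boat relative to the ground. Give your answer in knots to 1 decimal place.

Taking east as x and north as y: velocity relative to the water = (0.000, 20.700) knots; the water relative to ground = (0.000, -2.800) knots.
Velocity relative to ground = (0.000, 20.700) + (0.000, -2.800) = (0.000, 17.900) knots.
Speed = |(0.000, 17.900)| = 17.900 knots.

17.9 knots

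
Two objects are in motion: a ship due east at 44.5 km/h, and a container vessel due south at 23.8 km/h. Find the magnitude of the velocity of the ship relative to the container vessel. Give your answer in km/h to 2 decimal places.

50.46 km/h

Taking east as x and north as y: ship velocity = (44.500, 0.000) km/h; container vessel velocity = (0.000, -23.800) km/h.
Velocity of ship relative to container vessel = (44.500, 0.000) − (0.000, -23.800) = (44.500, 23.800) km/h.
Magnitude = |(44.500, 23.800)| = 50.465 km/h.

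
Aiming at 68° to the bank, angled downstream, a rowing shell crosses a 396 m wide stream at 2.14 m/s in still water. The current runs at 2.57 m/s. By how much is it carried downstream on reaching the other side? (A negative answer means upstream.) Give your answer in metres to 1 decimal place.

672.9 m

Perpendicular speed = 1.984 m/s; crossing time = 396 / 1.984 = 199.579 s.
Net downstream speed = 3.372 m/s.
Drift = 3.372 × 199.579 = 672.913 m (downstream).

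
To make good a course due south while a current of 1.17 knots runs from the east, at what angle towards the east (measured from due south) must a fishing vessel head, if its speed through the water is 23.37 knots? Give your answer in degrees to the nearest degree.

The current pushes perpendicular to the desired track; the heading must have a component into the current equal to 1.17 knots: 23.37 sin θ = 1.17.
sin θ = 0.0501, so θ = 2.870°.

3°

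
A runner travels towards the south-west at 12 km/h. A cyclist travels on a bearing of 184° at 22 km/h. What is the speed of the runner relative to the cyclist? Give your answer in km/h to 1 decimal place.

15.1 km/h

Taking east as x and north as y: runner velocity = (-8.485, -8.485) km/h; cyclist velocity = (-1.535, -21.946) km/h.
Velocity of runner relative to cyclist = (-8.485, -8.485) − (-1.535, -21.946) = (-6.951, 13.461) km/h.
Magnitude = |(-6.951, 13.461)| = 15.150 km/h.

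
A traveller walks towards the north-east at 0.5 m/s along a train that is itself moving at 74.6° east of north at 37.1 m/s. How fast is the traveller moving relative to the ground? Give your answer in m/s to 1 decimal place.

37.5 m/s

Taking east as x and north as y: train velocity = (35.768, 9.852) m/s; traveller velocity relative to train = (0.354, 0.354) m/s.
Velocity relative to ground = (35.768, 9.852) + (0.354, 0.354) = (36.121, 10.206) m/s.
Speed = |(36.121, 10.206)| = 37.536 m/s.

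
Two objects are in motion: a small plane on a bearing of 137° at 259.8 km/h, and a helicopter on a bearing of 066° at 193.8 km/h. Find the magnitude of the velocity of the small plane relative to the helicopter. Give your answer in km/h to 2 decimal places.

Taking east as x and north as y: small plane velocity = (177.183, -190.006) km/h; helicopter velocity = (177.045, 78.826) km/h.
Velocity of small plane relative to helicopter = (177.183, -190.006) − (177.045, 78.826) = (0.138, -268.831) km/h.
Magnitude = |(0.138, -268.831)| = 268.831 km/h.

268.83 km/h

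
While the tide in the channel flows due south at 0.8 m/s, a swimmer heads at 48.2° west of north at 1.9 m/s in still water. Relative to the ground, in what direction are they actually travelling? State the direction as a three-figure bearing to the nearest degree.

Taking east as x and north as y: velocity relative to the water = (-1.416, 1.266) m/s; the water relative to ground = (0.000, -0.800) m/s.
Velocity relative to ground = (-1.416, 1.266) + (0.000, -0.800) = (-1.416, 0.466) m/s.
Bearing = atan2(-1.42, 0.47) = 288.23° clockwise from north.

288°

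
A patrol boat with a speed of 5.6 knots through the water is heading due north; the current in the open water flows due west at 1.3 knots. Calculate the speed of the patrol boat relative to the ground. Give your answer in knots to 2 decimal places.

Taking east as x and north as y: velocity relative to the water = (0.000, 5.600) knots; the water relative to ground = (-1.300, 0.000) knots.
Velocity relative to ground = (0.000, 5.600) + (-1.300, 0.000) = (-1.300, 5.600) knots.
Speed = |(-1.300, 5.600)| = 5.749 knots.

5.75 knots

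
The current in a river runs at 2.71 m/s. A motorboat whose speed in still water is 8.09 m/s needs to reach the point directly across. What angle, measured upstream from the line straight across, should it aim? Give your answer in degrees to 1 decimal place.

19.6°

To cancel the current, the upstream component of the motorboat's velocity must equal the flow: 8.09 sin θ = 2.71.
sin θ = 2.71 / 8.09 = 0.3350.
θ = arcsin(0.3350) = 19.571°.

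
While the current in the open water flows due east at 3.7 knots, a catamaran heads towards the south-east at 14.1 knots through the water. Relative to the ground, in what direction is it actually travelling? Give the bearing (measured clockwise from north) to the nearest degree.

Taking east as x and north as y: velocity relative to the water = (9.970, -9.970) knots; the water relative to ground = (3.700, 0.000) knots.
Velocity relative to ground = (9.970, -9.970) + (3.700, 0.000) = (13.670, -9.970) knots.
Bearing = atan2(13.67, -9.97) = 126.10° clockwise from north.

126°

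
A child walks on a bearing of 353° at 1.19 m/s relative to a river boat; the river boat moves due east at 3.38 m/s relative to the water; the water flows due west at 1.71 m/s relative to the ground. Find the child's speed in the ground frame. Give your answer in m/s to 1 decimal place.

1.9 m/s

In east/north components (m/s): child relative to river boat = (-0.145, 1.181); river boat relative to water = (3.380, 0.000); water relative to ground = (-1.710, 0.000).
Sum = (1.525, 1.181) m/s.
Speed = |(1.525, 1.181)| = 1.929 m/s.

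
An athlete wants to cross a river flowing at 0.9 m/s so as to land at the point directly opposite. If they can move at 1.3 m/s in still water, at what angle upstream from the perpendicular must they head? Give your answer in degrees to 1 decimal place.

To cancel the current, the upstream component of the athlete's velocity must equal the flow: 1.3 sin θ = 0.9.
sin θ = 0.9 / 1.3 = 0.6923.
θ = arcsin(0.6923) = 43.813°.

43.8°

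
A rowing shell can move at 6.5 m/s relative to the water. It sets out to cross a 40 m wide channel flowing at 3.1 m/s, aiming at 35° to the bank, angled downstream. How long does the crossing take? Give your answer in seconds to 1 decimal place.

The component of the rowing shell's velocity perpendicular to the bank is 6.5 × sin 35° = 3.728 m/s.
The flow acts along the bank and has no component across it.
Time = 40 / 3.728 = 10.729 s.

10.7 s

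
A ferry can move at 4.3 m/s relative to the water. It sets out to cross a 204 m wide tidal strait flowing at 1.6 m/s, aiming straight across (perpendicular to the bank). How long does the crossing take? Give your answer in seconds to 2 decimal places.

The component of the ferry's velocity perpendicular to the bank is 4.3 m/s.
The flow acts along the bank and has no component across it.
Time = 204 / 4.300 = 47.442 s.

47.44 s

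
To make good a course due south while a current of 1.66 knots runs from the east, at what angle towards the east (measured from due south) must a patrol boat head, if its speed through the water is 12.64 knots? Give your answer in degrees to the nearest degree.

8°

The current pushes perpendicular to the desired track; the heading must have a component into the current equal to 1.66 knots: 12.64 sin θ = 1.66.
sin θ = 0.1313, so θ = 7.546°.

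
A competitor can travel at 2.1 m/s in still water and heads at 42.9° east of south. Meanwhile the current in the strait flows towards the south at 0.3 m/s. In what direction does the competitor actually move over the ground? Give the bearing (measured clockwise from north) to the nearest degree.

Taking east as x and north as y: velocity relative to the water = (1.430, -1.538) m/s; the water relative to ground = (0.000, -0.300) m/s.
Velocity relative to ground = (1.430, -1.538) + (0.000, -0.300) = (1.430, -1.838) m/s.
Bearing = atan2(1.43, -1.84) = 142.13° clockwise from north.

142°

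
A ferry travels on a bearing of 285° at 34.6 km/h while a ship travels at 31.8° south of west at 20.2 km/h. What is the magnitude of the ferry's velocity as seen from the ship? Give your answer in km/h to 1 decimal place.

25.5 km/h

Taking east as x and north as y: ferry velocity = (-33.421, 8.955) km/h; ship velocity = (-17.168, -10.645) km/h.
Velocity of ferry relative to ship = (-33.421, 8.955) − (-17.168, -10.645) = (-16.253, 19.600) km/h.
Magnitude = |(-16.253, 19.600)| = 25.462 km/h.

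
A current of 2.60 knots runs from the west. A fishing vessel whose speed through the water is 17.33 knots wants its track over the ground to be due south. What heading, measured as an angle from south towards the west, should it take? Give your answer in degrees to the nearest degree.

9°

The current pushes perpendicular to the desired track; the heading must have a component into the current equal to 2.60 knots: 17.33 sin θ = 2.60.
sin θ = 0.1500, so θ = 8.629°.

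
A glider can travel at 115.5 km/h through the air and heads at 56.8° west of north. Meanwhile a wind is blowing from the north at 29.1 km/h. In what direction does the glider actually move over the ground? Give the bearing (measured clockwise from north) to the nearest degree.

Taking east as x and north as y: velocity relative to the air = (-96.646, 63.244) km/h; the air relative to ground = (0.000, -29.100) km/h.
Velocity relative to ground = (-96.646, 63.244) + (0.000, -29.100) = (-96.646, 34.144) km/h.
Bearing = atan2(-96.65, 34.14) = 289.46° clockwise from north.

289°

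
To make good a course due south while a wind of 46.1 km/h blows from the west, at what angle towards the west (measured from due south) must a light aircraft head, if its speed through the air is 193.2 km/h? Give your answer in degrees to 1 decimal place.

The wind pushes perpendicular to the desired track; the heading must have a component into the wind equal to 46.1 km/h: 193.2 sin θ = 46.1.
sin θ = 0.2386, so θ = 13.805°.

13.8°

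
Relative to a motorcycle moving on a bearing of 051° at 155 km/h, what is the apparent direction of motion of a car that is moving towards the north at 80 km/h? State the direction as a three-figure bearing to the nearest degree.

Taking east as x and north as y: car velocity = (0.000, 80.000) km/h; motorcycle velocity = (120.458, 97.545) km/h.
Velocity of car relative to motorcycle = (0.000, 80.000) − (120.458, 97.545) = (-120.458, -17.545) km/h.
Bearing = atan2(-120.46, -17.54) = 261.71° clockwise from north.

262°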